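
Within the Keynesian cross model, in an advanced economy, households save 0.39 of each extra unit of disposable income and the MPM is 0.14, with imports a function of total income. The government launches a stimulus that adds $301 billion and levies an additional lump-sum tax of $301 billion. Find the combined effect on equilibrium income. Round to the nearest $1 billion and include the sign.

+$221 billion

MPC = 1 − MPS = 1 − 0.39 = 0.61.
Expenditure multiplier = 1/(1 − c + m) = 1/(1 − 0.61 + 0.14) = 1/0.53 ≈ 1.887.
ΔG contributes k·ΔG = (+$301 billion) / 0.53 ≈ +$567.9 billion.
ΔT of +$301 billion changes first-round spending by −c·ΔT = −$183.61 billion, contributing k·(−c·ΔT) = (−$183.61 billion) / 0.53 ≈ −$346.4 billion.
Net ΔY = k(ΔG − c·ΔT) = (+$117.39 billion) / 0.53 ≈ +$221 billion.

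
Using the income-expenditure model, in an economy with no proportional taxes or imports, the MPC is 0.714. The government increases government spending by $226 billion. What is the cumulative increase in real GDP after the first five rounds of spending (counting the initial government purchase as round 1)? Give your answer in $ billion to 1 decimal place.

Round 1 adds ΔG = $226 billion; each later round is MPC = 0.714 times the previous.
After 5 rounds: 226 + 161.364 + 115.213896 + 82.262721744 + 58.735583325216 = ΔG·(1 − c^5)/(1 − c) = 226 × (1 − 0.185562860593824)/0.286 ≈ $643.6 billion.

$643.6 billion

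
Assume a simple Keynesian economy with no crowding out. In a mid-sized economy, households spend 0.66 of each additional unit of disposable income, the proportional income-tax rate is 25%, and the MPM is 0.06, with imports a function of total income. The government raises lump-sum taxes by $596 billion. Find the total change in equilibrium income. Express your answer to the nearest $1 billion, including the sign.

−$696 billion

A lump-sum tax change of +$596 billion shifts disposable income by −$596 billion; first-round consumption changes by −c × ΔT = −0.66 × (+$596 billion) = −$393.36 billion.
Expenditure multiplier = 1/(1 − c(1−t) + m) = 1/(1 − 0.66×0.75 + 0.06) = 1/0.565 ≈ 1.77.
The tax multiplier is −c × k ≈ −1.168, so ΔY = k × (−c·ΔT) = (−$393.36 billion) / 0.565 ≈ −$696 billion.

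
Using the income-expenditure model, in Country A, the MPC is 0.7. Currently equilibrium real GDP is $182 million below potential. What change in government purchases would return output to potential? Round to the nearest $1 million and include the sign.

Spending multiplier = 1/(1 − MPC) = 1/(1 − 0.7) = 1/0.3 ≈ 3.333.
Need ΔY = +$182 million, so ΔG = ΔY/k = (+$182 million) × 0.3 ≈ +$55 million.
The government should increase government purchases by $55 million.

+$55 million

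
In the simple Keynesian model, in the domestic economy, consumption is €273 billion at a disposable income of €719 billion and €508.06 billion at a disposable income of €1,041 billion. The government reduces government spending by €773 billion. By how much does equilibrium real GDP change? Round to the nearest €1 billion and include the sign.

−€2,863 billion

MPC = ΔC/ΔYd = (508.06 − 273)/(1,041 − 719) = 235.06/322 = 0.73.
Expenditure multiplier = 1/(1 − MPC) = 1/(1 − 0.73) = 1/0.27 ≈ 3.704.
ΔY = k × ΔG = (−€773 billion) / 0.27 ≈ −€2,863 billion.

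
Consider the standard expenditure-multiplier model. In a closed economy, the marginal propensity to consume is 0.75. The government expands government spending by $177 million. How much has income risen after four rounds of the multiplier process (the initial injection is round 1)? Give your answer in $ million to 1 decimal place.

$484.0 million

Round 1 adds ΔG = $177 million; each later round is MPC = 0.75 times the previous.
After 4 rounds: 177 + 132.75 + 99.5625 + 74.671875 = ΔG·(1 − c^4)/(1 − c) = 177 × (1 − 0.31640625)/0.25 ≈ $484 million.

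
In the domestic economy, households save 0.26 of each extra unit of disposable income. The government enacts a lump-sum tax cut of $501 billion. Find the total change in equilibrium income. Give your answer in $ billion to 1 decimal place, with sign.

+$1,425.9 billion

MPC = 1 − MPS = 1 − 0.26 = 0.74.
A lump-sum tax change of −$501 billion shifts disposable income by +$501 billion; first-round consumption changes by −c × ΔT = −0.74 × (−$501 billion) = +$370.74 billion.
Expenditure multiplier = 1/(1 − MPC) = 1/(1 − 0.74) = 1/0.26 ≈ 3.846.
The tax multiplier is −c × k ≈ −2.846, so ΔY = k × (−c·ΔT) = (+$370.74 billion) / 0.26 ≈ +$1,425.9 billion.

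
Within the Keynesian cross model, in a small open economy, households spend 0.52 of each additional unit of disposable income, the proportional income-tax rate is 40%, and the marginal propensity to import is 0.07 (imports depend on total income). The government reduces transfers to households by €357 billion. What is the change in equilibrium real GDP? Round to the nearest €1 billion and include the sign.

The transfer change shifts disposable income by −€357 billion, so first-round consumption changes by c·ΔTR = 0.52 × (−€357 billion) = −€185.64 billion.
Expenditure multiplier = 1/(1 − c(1−t) + m) = 1/(1 − 0.52×0.6 + 0.07) = 1/0.758 ≈ 1.319.
The transfer multiplier is c × k ≈ 0.686, so ΔY = k × (c·ΔTR) = (−€185.64 billion) / 0.758 ≈ −€245 billion.

−€245 billion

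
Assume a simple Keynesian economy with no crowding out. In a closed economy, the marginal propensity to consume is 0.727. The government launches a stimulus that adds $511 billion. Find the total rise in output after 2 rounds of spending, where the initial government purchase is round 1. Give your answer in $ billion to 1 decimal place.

Round 1 adds ΔG = $511 billion; each later round is MPC = 0.727 times the previous.
After 2 rounds: 511 + 371.497 = ΔG·(1 − c^2)/(1 − c) = 511 × (1 − 0.528529)/0.273 ≈ $882.5 billion.

$882.5 billion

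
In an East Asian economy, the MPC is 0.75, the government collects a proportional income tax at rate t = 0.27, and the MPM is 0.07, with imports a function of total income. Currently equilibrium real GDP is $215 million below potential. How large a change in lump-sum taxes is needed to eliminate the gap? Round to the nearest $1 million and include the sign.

−$150 million

Spending multiplier = 1/(1 − c(1−t) + m) = 1/(1 − 0.75×0.73 + 0.07) = 1/0.5225 ≈ 1.914.
Tax multiplier = −c·k = −0.75/0.5225 ≈ −1.435. Need ΔY = +$215 million, so ΔT = ΔY/(−c·k) = −(+$215 million) × 0.5225 / 0.75 ≈ −$150 million.
The government should cut lump-sum taxes by $150 million.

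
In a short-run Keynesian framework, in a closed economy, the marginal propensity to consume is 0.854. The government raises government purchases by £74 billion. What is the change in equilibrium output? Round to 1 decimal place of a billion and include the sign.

+£506.8 billion

Expenditure multiplier = 1/(1 − MPC) = 1/(1 − 0.854) = 1/0.146 ≈ 6.849.
ΔY = k × ΔG = (+£74 billion) / 0.146 ≈ +£506.8 billion.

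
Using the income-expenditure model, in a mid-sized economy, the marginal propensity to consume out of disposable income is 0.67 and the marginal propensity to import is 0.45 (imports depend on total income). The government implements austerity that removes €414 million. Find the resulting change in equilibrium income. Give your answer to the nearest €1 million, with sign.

−€531 million

Expenditure multiplier = 1/(1 − c + m) = 1/(1 − 0.67 + 0.45) = 1/0.78 ≈ 1.282.
ΔY = k × ΔG = (−€414 million) / 0.78 ≈ −€531 million.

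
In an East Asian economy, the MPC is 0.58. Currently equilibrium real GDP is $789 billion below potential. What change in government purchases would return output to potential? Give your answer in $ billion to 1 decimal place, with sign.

+$331.4 billion

Spending multiplier = 1/(1 − MPC) = 1/(1 − 0.58) = 1/0.42 ≈ 2.381.
Need ΔY = +$789 billion, so ΔG = ΔY/k = (+$789 billion) × 0.42 ≈ +$331.4 billion.
The government should increase government purchases by $331.4 billion.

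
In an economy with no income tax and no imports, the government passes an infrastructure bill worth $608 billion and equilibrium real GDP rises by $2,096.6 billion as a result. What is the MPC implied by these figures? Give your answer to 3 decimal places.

Implied spending multiplier k = ΔY/ΔG = 2,096.6/608 ≈ 3.4484.
Since k = 1/(1 − MPC), MPC = 1 − 1/k = 1 − ΔG/ΔY = 1 − 608/2,096.6 ≈ 0.710.

0.710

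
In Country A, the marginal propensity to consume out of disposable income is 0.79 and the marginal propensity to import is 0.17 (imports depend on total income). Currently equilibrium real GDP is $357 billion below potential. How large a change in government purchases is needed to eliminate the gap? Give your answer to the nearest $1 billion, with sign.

+$136 billion

Spending multiplier = 1/(1 − c + m) = 1/(1 − 0.79 + 0.17) = 1/0.38 ≈ 2.632.
Need ΔY = +$357 billion, so ΔG = ΔY/k = (+$357 billion) × 0.38 ≈ +$136 billion.
The government should increase government purchases by $136 billion.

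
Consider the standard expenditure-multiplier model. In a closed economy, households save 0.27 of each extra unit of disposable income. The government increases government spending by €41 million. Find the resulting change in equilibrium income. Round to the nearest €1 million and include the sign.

+€152 million

MPC = 1 − MPS = 1 − 0.27 = 0.73.
Government-spending multiplier = 1/(1 − MPC) = 1/(1 − 0.73) = 1/0.27 ≈ 3.704.
ΔY = k × ΔG = (+€41 million) / 0.27 ≈ +€152 million.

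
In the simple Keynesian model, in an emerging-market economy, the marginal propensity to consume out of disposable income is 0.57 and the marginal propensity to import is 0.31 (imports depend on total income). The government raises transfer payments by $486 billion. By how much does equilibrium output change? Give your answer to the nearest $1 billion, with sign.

The transfer change shifts disposable income by +$486 billion, so first-round consumption changes by c·ΔTR = 0.57 × (+$486 billion) = +$277.02 billion.
Expenditure multiplier = 1/(1 − c + m) = 1/(1 − 0.57 + 0.31) = 1/0.74 ≈ 1.351.
The transfer multiplier is c × k ≈ 0.77, so ΔY = k × (c·ΔTR) = (+$277.02 billion) / 0.74 ≈ +$374 billion.

+$374 billion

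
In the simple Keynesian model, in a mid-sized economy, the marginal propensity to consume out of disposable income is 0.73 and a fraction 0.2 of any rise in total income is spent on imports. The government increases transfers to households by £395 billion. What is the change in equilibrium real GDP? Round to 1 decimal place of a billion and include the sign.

The transfer change shifts disposable income by +£395 billion, so first-round consumption changes by c·ΔTR = 0.73 × (+£395 billion) = +£288.35 billion.
Expenditure multiplier = 1/(1 − c + m) = 1/(1 − 0.73 + 0.2) = 1/0.47 ≈ 2.128.
The transfer multiplier is c × k ≈ 1.553, so ΔY = k × (c·ΔTR) = (+£288.35 billion) / 0.47 ≈ +£613.5 billion.

+£613.5 billion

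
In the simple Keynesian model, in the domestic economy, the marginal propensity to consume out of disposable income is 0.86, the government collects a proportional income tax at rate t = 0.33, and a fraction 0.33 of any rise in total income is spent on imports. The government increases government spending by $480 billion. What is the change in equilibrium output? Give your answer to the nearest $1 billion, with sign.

Government-spending multiplier = 1/(1 − c(1−t) + m) = 1/(1 − 0.86×0.67 + 0.33) = 1/0.7538 ≈ 1.327.
ΔY = k × ΔG = (+$480 billion) / 0.7538 ≈ +$637 billion.

+$637 billion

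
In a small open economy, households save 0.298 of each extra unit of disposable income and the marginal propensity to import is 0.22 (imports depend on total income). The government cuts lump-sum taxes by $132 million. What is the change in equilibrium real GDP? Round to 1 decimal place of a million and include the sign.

MPC = 1 − MPS = 1 − 0.298 = 0.702.
A lump-sum tax change of −$132 million shifts disposable income by +$132 million; first-round consumption changes by −c × ΔT = −0.702 × (−$132 million) = +$92.664 million.
Expenditure multiplier = 1/(1 − c + m) = 1/(1 − 0.702 + 0.22) = 1/0.518 ≈ 1.931.
The tax multiplier is −c × k ≈ −1.355, so ΔY = k × (−c·ΔT) = (+$92.664 million) / 0.518 ≈ +$178.9 million.

+$178.9 million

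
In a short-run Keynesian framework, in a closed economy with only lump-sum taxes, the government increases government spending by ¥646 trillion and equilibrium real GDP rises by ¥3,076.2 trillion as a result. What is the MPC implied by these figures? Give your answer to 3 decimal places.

Implied spending multiplier k = ΔY/ΔG = 3,076.2/646 ≈ 4.7619.
Since k = 1/(1 − MPC), MPC = 1 − 1/k = 1 − ΔG/ΔY = 1 − 646/3,076.2 ≈ 0.790.

0.790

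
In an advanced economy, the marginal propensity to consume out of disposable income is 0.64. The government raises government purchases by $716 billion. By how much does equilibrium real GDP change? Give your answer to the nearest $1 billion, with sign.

Spending multiplier = 1/(1 − MPC) = 1/(1 − 0.64) = 1/0.36 ≈ 2.778.
ΔY = k × ΔG = (+$716 billion) / 0.36 ≈ +$1,989 billion.

+$1,989 billion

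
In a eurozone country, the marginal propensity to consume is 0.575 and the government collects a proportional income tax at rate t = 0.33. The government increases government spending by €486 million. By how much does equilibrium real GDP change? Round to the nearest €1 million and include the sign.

Spending multiplier = 1/(1 − c(1−t)) = 1/(1 − 0.575×0.67) = 1/0.61475 ≈ 1.627.
ΔY = k × ΔG = (+€486 million) / 0.61475 ≈ +€791 million.

+€791 million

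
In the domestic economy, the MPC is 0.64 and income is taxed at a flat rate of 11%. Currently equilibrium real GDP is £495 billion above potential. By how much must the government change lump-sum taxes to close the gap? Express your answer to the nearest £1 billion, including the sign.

Spending multiplier = 1/(1 − c(1−t)) = 1/(1 − 0.64×0.89) = 1/0.4304 ≈ 2.323.
Tax multiplier = −c·k = −0.64/0.4304 ≈ −1.487. Need ΔY = −£495 billion, so ΔT = ΔY/(−c·k) = −(−£495 billion) × 0.4304 / 0.64 ≈ +£333 billion.
The government should raise lump-sum taxes by £333 billion.

+£333 billion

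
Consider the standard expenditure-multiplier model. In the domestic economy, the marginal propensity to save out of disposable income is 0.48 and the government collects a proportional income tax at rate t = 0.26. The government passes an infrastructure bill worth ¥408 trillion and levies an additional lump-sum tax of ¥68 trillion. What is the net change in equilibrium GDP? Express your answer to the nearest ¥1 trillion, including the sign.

+¥606 trillion

MPC = 1 − MPS = 1 − 0.48 = 0.52.
Expenditure multiplier = 1/(1 − c(1−t)) = 1/(1 − 0.52×0.74) = 1/0.6152 ≈ 1.625.
ΔG contributes k·ΔG = (+¥408 trillion) / 0.6152 ≈ +¥663.2 trillion.
ΔT of +¥68 trillion changes first-round spending by −c·ΔT = −¥35.36 trillion, contributing k·(−c·ΔT) = (−¥35.36 trillion) / 0.6152 ≈ −¥57.5 trillion.
Net ΔY = k(ΔG − c·ΔT) = (+¥372.64 trillion) / 0.6152 ≈ +¥606 trillion.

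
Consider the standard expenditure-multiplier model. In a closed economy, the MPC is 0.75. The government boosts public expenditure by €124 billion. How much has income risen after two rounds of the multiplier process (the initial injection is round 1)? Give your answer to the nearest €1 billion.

Round 1 adds ΔG = €124 billion; each later round is MPC = 0.75 times the previous.
After 2 rounds: 124 + 93 = ΔG·(1 − c^2)/(1 − c) = 124 × (1 − 0.5625)/0.25 = €217 billion.

€217 billion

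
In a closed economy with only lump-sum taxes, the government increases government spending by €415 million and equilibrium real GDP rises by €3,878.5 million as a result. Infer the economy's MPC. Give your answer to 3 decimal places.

0.893

Implied spending multiplier k = ΔY/ΔG = 3,878.5/415 ≈ 9.3458.
Since k = 1/(1 − MPC), MPC = 1 − 1/k = 1 − ΔG/ΔY = 1 − 415/3,878.5 ≈ 0.893.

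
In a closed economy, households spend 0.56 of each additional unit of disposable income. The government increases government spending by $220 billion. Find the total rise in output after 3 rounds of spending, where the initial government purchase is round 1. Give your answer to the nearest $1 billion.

Round 1 adds ΔG = $220 billion; each later round is MPC = 0.56 times the previous.
After 3 rounds: 220 + 123.2 + 68.992 = ΔG·(1 − c^3)/(1 − c) = 220 × (1 − 0.175616)/0.44 ≈ $412 billion.

$412 billion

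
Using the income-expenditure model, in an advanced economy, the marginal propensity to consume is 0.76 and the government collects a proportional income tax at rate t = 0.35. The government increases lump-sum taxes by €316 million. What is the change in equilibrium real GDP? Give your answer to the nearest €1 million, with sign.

−€475 million

A lump-sum tax change of +€316 million shifts disposable income by −€316 million; first-round consumption changes by −c × ΔT = −0.76 × (+€316 million) = −€240.16 million.
Expenditure multiplier = 1/(1 − c(1−t)) = 1/(1 − 0.76×0.65) = 1/0.506 ≈ 1.976.
The tax multiplier is −c × k ≈ −1.502, so ΔY = k × (−c·ΔT) = (−€240.16 million) / 0.506 ≈ −€475 million.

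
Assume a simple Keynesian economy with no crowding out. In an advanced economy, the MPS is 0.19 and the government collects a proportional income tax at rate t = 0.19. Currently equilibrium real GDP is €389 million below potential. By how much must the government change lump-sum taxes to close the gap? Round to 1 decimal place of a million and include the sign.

−€165.2 million

MPC = 1 − MPS = 1 − 0.19 = 0.81.
Spending multiplier = 1/(1 − c(1−t)) = 1/(1 − 0.81×0.81) = 1/0.3439 ≈ 2.908.
Tax multiplier = −c·k = −0.81/0.3439 ≈ −2.355. Need ΔY = +€389 million, so ΔT = ΔY/(−c·k) = −(+€389 million) × 0.3439 / 0.81 ≈ −€165.2 million.
The government should cut lump-sum taxes by €165.2 million.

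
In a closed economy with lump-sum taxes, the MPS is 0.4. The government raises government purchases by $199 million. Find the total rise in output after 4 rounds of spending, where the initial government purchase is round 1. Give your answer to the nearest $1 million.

$433 million

MPC = 1 − MPS = 1 − 0.4 = 0.6.
Round 1 adds ΔG = $199 million; each later round is MPC = 0.6 times the previous.
After 4 rounds: 199 + 119.4 + 71.64 + 42.984 = ΔG·(1 − c^4)/(1 − c) = 199 × (1 − 0.1296)/0.4 ≈ $433 million.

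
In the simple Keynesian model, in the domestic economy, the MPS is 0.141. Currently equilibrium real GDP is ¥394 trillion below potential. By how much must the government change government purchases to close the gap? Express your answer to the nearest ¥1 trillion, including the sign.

+¥56 trillion

MPC = 1 − MPS = 1 − 0.141 = 0.859.
Spending multiplier = 1/(1 − MPC) = 1/(1 − 0.859) = 1/0.141 ≈ 7.092.
Need ΔY = +¥394 trillion, so ΔG = ΔY/k = (+¥394 trillion) × 0.141 ≈ +¥56 trillion.
The government should increase government purchases by ¥56 trillion.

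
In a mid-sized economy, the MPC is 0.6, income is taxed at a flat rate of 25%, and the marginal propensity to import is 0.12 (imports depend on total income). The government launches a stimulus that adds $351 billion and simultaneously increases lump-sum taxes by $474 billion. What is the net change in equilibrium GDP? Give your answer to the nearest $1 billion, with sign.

+$99 billion

Expenditure multiplier = 1/(1 − c(1−t) + m) = 1/(1 − 0.6×0.75 + 0.12) = 1/0.67 ≈ 1.493.
ΔG contributes k·ΔG = (+$351 billion) / 0.67 ≈ +$523.9 billion.
ΔT of +$474 billion changes first-round spending by −c·ΔT = −$284.4 billion, contributing k·(−c·ΔT) = (−$284.4 billion) / 0.67 ≈ −$424.5 billion.
Net ΔY = k(ΔG − c·ΔT) = (+$66.6 billion) / 0.67 ≈ +$99 billion.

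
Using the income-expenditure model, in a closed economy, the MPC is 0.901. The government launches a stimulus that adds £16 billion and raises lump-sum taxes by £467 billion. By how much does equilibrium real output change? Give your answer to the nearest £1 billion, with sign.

Expenditure multiplier = 1/(1 − MPC) = 1/(1 − 0.901) = 1/0.099 ≈ 10.101.
ΔG contributes k·ΔG = (+£16 billion) / 0.099 ≈ +£161.6 billion.
ΔT of +£467 billion changes first-round spending by −c·ΔT = −£420.767 billion, contributing k·(−c·ΔT) = (−£420.767 billion) / 0.099 ≈ −£4,250.2 billion.
Net ΔY = k(ΔG − c·ΔT) = (−£404.767 billion) / 0.099 ≈ −£4,089 billion.

−£4,089 billion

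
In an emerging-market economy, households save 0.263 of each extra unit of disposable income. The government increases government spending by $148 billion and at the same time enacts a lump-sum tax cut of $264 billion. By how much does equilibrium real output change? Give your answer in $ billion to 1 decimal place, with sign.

+$1,302.5 billion

MPC = 1 − MPS = 1 − 0.263 = 0.737.
Expenditure multiplier = 1/(1 − MPC) = 1/(1 − 0.737) = 1/0.263 ≈ 3.802.
ΔG contributes k·ΔG = (+$148 billion) / 0.263 ≈ +$562.7 billion.
ΔT of −$264 billion changes first-round spending by −c·ΔT = +$194.568 billion, contributing k·(−c·ΔT) = (+$194.568 billion) / 0.263 ≈ +$739.8 billion.
Net ΔY = k(ΔG − c·ΔT) = (+$342.568 billion) / 0.263 ≈ +$1,302.5 billion.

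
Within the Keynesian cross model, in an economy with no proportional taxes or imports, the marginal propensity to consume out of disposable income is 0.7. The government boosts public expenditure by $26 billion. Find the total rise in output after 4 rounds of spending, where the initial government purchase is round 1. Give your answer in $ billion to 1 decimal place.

$65.9 billion

Round 1 adds ΔG = $26 billion; each later round is MPC = 0.7 times the previous.
After 4 rounds: 26 + 18.2 + 12.74 + 8.918 = ΔG·(1 − c^4)/(1 − c) = 26 × (1 − 0.2401)/0.3 ≈ $65.9 billion.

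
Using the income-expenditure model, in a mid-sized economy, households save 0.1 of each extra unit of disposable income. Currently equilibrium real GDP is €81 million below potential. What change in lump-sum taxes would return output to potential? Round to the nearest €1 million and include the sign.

−€9 million

MPC = 1 − MPS = 1 − 0.1 = 0.9.
Spending multiplier = 1/(1 − MPC) = 1/(1 − 0.9) = 1/0.1 = 10.
Tax multiplier = −c·k = −0.9/0.1 = −9. Need ΔY = +€81 million, so ΔT = ΔY/(−c·k) = −(+€81 million) × 0.1 / 0.9 = −€9 million.
The government should cut lump-sum taxes by €9 million.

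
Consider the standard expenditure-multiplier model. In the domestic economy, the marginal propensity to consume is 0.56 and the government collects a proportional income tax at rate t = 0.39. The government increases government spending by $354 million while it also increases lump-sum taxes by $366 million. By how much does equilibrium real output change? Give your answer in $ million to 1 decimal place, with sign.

+$226.4 million

Expenditure multiplier = 1/(1 − c(1−t)) = 1/(1 − 0.56×0.61) = 1/0.6584 ≈ 1.519.
ΔG contributes k·ΔG = (+$354 million) / 0.6584 ≈ +$537.7 million.
ΔT of +$366 million changes first-round spending by −c·ΔT = −$204.96 million, contributing k·(−c·ΔT) = (−$204.96 million) / 0.6584 ≈ −$311.3 million.
Net ΔY = k(ΔG − c·ΔT) = (+$149.04 million) / 0.6584 ≈ +$226.4 million.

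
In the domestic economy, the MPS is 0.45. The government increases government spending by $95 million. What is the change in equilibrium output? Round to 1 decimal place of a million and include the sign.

MPC = 1 − MPS = 1 − 0.45 = 0.55.
Spending multiplier = 1/(1 − MPC) = 1/(1 − 0.55) = 1/0.45 ≈ 2.222.
ΔY = k × ΔG = (+$95 million) / 0.45 ≈ +$211.1 million.

+$211.1 million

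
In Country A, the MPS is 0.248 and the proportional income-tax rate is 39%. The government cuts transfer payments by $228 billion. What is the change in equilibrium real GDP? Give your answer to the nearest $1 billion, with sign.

−$317 billion

MPC = 1 − MPS = 1 − 0.248 = 0.752.
The transfer change shifts disposable income by −$228 billion, so first-round consumption changes by c·ΔTR = 0.752 × (−$228 billion) = −$171.456 billion.
Expenditure multiplier = 1/(1 − c(1−t)) = 1/(1 − 0.752×0.61) = 1/0.54128 ≈ 1.847.
The transfer multiplier is c × k ≈ 1.389, so ΔY = k × (c·ΔTR) = (−$171.456 billion) / 0.54128 ≈ −$317 billion.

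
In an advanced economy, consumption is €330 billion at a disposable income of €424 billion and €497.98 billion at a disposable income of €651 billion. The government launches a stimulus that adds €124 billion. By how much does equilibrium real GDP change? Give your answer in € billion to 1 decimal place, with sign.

+€476.9 billion

MPC = ΔC/ΔYd = (497.98 − 330)/(651 − 424) = 167.98/227 = 0.74.
Government-spending multiplier = 1/(1 − MPC) = 1/(1 − 0.74) = 1/0.26 ≈ 3.846.
ΔY = k × ΔG = (+€124 billion) / 0.26 ≈ +€476.9 billion.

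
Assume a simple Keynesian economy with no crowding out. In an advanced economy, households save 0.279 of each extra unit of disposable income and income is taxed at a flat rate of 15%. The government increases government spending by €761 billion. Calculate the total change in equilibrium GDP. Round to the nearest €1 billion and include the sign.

+€1,966 billion

MPC = 1 − MPS = 1 − 0.279 = 0.721.
Expenditure multiplier = 1/(1 − c(1−t)) = 1/(1 − 0.721×0.85) = 1/0.38715 ≈ 2.583.
ΔY = k × ΔG = (+€761 billion) / 0.38715 ≈ +€1,966 billion.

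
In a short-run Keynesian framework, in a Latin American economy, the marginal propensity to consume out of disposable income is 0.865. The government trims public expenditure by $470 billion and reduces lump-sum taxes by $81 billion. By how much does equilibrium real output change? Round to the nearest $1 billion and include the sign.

−$2,962 billion

Expenditure multiplier = 1/(1 − MPC) = 1/(1 − 0.865) = 1/0.135 ≈ 7.407.
ΔG contributes k·ΔG = (−$470 billion) / 0.135 ≈ −$3,481.5 billion.
ΔT of −$81 billion changes first-round spending by −c·ΔT = +$70.065 billion, contributing k·(−c·ΔT) = (+$70.065 billion) / 0.135 = +$519 billion.
Net ΔY = k(ΔG − c·ΔT) = (−$399.935 billion) / 0.135 ≈ −$2,962 billion.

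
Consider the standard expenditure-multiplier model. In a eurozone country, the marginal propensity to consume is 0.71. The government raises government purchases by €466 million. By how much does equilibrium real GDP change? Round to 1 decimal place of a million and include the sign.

Government-spending multiplier = 1/(1 − MPC) = 1/(1 − 0.71) = 1/0.29 ≈ 3.448.
ΔY = k × ΔG = (+€466 million) / 0.29 ≈ +€1,606.9 million.

+€1,606.9 million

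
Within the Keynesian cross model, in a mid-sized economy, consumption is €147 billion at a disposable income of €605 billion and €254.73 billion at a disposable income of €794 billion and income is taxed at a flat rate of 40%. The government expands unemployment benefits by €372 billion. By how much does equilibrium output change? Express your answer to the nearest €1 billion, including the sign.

MPC = ΔC/ΔYd = (254.73 − 147)/(794 − 605) = 107.73/189 = 0.57.
The transfer change shifts disposable income by +€372 billion, so first-round consumption changes by c·ΔTR = 0.57 × (+€372 billion) = +€212.04 billion.
Expenditure multiplier = 1/(1 − c(1−t)) = 1/(1 − 0.57×0.6) = 1/0.658 ≈ 1.52.
The transfer multiplier is c × k ≈ 0.866, so ΔY = k × (c·ΔTR) = (+€212.04 billion) / 0.658 ≈ +€322 billion.

+€322 billion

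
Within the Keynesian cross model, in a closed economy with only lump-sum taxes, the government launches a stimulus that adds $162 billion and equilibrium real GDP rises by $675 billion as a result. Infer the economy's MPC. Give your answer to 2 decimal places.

0.76

Implied spending multiplier k = ΔY/ΔG = 675/162 ≈ 4.1667.
Since k = 1/(1 − MPC), MPC = 1 − 1/k = 1 − ΔG/ΔY = 1 − 162/675 = 0.76.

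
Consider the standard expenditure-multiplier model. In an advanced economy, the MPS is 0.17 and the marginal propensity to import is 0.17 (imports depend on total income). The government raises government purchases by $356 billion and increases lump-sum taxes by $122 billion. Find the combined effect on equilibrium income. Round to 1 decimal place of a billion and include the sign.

+$749.2 billion

MPC = 1 − MPS = 1 − 0.17 = 0.83.
Expenditure multiplier = 1/(1 − c + m) = 1/(1 − 0.83 + 0.17) = 1/0.34 ≈ 2.941.
ΔG contributes k·ΔG = (+$356 billion) / 0.34 ≈ +$1,047.1 billion.
ΔT of +$122 billion changes first-round spending by −c·ΔT = −$101.26 billion, contributing k·(−c·ΔT) = (−$101.26 billion) / 0.34 ≈ −$297.8 billion.
Net ΔY = k(ΔG − c·ΔT) = (+$254.74 billion) / 0.34 ≈ +$749.2 billion.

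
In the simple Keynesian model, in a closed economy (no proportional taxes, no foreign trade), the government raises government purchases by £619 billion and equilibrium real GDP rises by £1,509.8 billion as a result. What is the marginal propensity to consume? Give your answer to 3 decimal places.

Implied spending multiplier k = ΔY/ΔG = 1,509.8/619 ≈ 2.4391.
Since k = 1/(1 − MPC), MPC = 1 − 1/k = 1 − ΔG/ΔY = 1 − 619/1,509.8 ≈ 0.590.

0.590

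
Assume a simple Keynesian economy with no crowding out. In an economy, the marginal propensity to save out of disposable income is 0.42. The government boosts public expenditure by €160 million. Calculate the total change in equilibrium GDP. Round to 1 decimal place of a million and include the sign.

+€381.0 million

MPC = 1 − MPS = 1 − 0.42 = 0.58.
Expenditure multiplier = 1/(1 − MPC) = 1/(1 − 0.58) = 1/0.42 ≈ 2.381.
ΔY = k × ΔG = (+€160 million) / 0.42 ≈ +€381 million.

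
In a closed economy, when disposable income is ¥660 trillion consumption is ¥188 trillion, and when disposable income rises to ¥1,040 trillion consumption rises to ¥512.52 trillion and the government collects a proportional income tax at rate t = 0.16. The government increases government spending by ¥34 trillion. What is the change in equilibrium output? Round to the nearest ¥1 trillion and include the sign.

MPC = ΔC/ΔYd = (512.52 − 188)/(1,040 − 660) = 324.52/380 = 0.854.
Spending multiplier = 1/(1 − c(1−t)) = 1/(1 − 0.854×0.84) = 1/0.28264 ≈ 3.538.
ΔY = k × ΔG = (+¥34 trillion) / 0.28264 ≈ +¥120 trillion.

+¥120 trillion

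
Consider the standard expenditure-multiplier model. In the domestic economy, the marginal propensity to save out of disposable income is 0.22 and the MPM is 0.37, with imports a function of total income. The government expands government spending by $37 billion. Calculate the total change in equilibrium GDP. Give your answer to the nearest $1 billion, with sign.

MPC = 1 − MPS = 1 − 0.22 = 0.78.
Expenditure multiplier = 1/(1 − c + m) = 1/(1 − 0.78 + 0.37) = 1/0.59 ≈ 1.695.
ΔY = k × ΔG = (+$37 billion) / 0.59 ≈ +$63 billion.

+$63 billion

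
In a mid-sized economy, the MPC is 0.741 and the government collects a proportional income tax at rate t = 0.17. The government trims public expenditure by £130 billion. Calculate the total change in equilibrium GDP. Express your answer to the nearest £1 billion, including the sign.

−£338 billion

Spending multiplier = 1/(1 − c(1−t)) = 1/(1 − 0.741×0.83) = 1/0.38497 ≈ 2.598.
ΔY = k × ΔG = (−£130 billion) / 0.38497 ≈ −£338 billion.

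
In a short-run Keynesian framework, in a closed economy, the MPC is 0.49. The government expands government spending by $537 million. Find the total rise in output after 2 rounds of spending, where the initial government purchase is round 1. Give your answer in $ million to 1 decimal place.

$800.1 million

Round 1 adds ΔG = $537 million; each later round is MPC = 0.49 times the previous.
After 2 rounds: 537 + 263.13 = ΔG·(1 − c^2)/(1 − c) = 537 × (1 − 0.2401)/0.51 ≈ $800.1 million.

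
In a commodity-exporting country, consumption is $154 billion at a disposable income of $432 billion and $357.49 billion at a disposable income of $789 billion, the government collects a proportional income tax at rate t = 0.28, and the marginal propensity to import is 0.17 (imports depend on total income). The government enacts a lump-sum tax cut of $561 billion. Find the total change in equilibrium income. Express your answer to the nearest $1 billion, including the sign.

MPC = ΔC/ΔYd = (357.49 − 154)/(789 − 432) = 203.49/357 = 0.57.
A lump-sum tax change of −$561 billion shifts disposable income by +$561 billion; first-round consumption changes by −c × ΔT = −0.57 × (−$561 billion) = +$319.77 billion.
Expenditure multiplier = 1/(1 − c(1−t) + m) = 1/(1 − 0.57×0.72 + 0.17) = 1/0.7596 ≈ 1.316.
The tax multiplier is −c × k ≈ −0.75, so ΔY = k × (−c·ΔT) = (+$319.77 billion) / 0.7596 ≈ +$421 billion.

+$421 billion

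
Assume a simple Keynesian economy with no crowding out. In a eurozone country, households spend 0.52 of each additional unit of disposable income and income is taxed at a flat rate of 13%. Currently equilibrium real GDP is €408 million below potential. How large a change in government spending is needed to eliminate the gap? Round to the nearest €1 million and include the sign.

Spending multiplier = 1/(1 − c(1−t)) = 1/(1 − 0.52×0.87) = 1/0.5476 ≈ 1.826.
Need ΔY = +€408 million, so ΔG = ΔY/k = (+€408 million) × 0.5476 ≈ +€223 million.
The government should increase government spending by €223 million.

+€223 million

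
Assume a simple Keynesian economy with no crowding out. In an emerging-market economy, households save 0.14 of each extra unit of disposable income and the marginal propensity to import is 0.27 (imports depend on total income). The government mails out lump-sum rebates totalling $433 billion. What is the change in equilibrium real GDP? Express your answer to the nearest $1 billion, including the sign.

+$908 billion

MPC = 1 − MPS = 1 − 0.14 = 0.86.
A lump-sum tax change of −$433 billion shifts disposable income by +$433 billion; first-round consumption changes by −c × ΔT = −0.86 × (−$433 billion) = +$372.38 billion.
Expenditure multiplier = 1/(1 − c + m) = 1/(1 − 0.86 + 0.27) = 1/0.41 ≈ 2.439.
The tax multiplier is −c × k ≈ −2.098, so ΔY = k × (−c·ΔT) = (+$372.38 billion) / 0.41 ≈ +$908 billion.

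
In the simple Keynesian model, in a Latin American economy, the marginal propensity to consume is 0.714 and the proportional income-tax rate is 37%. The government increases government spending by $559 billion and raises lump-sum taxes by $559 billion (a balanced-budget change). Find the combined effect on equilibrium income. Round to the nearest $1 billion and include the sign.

+$291 billion

Expenditure multiplier = 1/(1 − c(1−t)) = 1/(1 − 0.714×0.63) = 1/0.55018 ≈ 1.818.
ΔG contributes k·ΔG = (+$559 billion) / 0.55018 ≈ +$1,016 billion.
ΔT of +$559 billion changes first-round spending by −c·ΔT = −$399.126 billion, contributing k·(−c·ΔT) = (−$399.126 billion) / 0.55018 ≈ −$725.4 billion.
Net ΔY = k(ΔG − c·ΔT) = (+$159.874 billion) / 0.55018 ≈ +$291 billion.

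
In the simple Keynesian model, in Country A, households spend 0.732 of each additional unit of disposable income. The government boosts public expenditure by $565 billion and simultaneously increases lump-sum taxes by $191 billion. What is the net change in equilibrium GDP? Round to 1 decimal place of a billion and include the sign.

Expenditure multiplier = 1/(1 − MPC) = 1/(1 − 0.732) = 1/0.268 ≈ 3.731.
ΔG contributes k·ΔG = (+$565 billion) / 0.268 ≈ +$2,108.2 billion.
ΔT of +$191 billion changes first-round spending by −c·ΔT = −$139.812 billion, contributing k·(−c·ΔT) = (−$139.812 billion) / 0.268 ≈ −$521.7 billion.
Net ΔY = k(ΔG − c·ΔT) = (+$425.188 billion) / 0.268 ≈ +$1,586.5 billion.

+$1,586.5 billion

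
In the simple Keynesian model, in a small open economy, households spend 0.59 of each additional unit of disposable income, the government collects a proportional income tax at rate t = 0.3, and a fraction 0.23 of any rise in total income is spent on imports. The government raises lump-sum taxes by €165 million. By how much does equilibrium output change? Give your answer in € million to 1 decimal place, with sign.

A lump-sum tax change of +€165 million shifts disposable income by −€165 million; first-round consumption changes by −c × ΔT = −0.59 × (+€165 million) = −€97.35 million.
Expenditure multiplier = 1/(1 − c(1−t) + m) = 1/(1 − 0.59×0.7 + 0.23) = 1/0.817 ≈ 1.224.
The tax multiplier is −c × k ≈ −0.722, so ΔY = k × (−c·ΔT) = (−€97.35 million) / 0.817 ≈ −€119.2 million.

−€119.2 million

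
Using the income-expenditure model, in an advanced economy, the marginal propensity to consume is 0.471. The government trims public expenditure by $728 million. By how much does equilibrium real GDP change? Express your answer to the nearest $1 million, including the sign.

−$1,376 million

Spending multiplier = 1/(1 − MPC) = 1/(1 − 0.471) = 1/0.529 ≈ 1.89.
ΔY = k × ΔG = (−$728 million) / 0.529 ≈ −$1,376 million.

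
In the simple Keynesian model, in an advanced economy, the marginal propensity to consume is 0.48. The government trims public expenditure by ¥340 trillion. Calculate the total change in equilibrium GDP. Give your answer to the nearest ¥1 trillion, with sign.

Government-spending multiplier = 1/(1 − MPC) = 1/(1 − 0.48) = 1/0.52 ≈ 1.923.
ΔY = k × ΔG = (−¥340 trillion) / 0.52 ≈ −¥654 trillion.

−¥654 trillion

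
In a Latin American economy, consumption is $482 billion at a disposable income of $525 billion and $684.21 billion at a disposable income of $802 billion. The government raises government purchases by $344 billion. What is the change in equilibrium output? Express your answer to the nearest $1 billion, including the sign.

MPC = ΔC/ΔYd = (684.21 − 482)/(802 − 525) = 202.21/277 = 0.73.
Government-spending multiplier = 1/(1 − MPC) = 1/(1 − 0.73) = 1/0.27 ≈ 3.704.
ΔY = k × ΔG = (+$344 billion) / 0.27 ≈ +$1,274 billion.

+$1,274 billion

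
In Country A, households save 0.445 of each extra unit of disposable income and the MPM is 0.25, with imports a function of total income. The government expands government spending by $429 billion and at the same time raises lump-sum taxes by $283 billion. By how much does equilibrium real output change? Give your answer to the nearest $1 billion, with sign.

+$391 billion

MPC = 1 − MPS = 1 − 0.445 = 0.555.
Expenditure multiplier = 1/(1 − c + m) = 1/(1 − 0.555 + 0.25) = 1/0.695 ≈ 1.439.
ΔG contributes k·ΔG = (+$429 billion) / 0.695 ≈ +$617.3 billion.
ΔT of +$283 billion changes first-round spending by −c·ΔT = −$157.065 billion, contributing k·(−c·ΔT) = (−$157.065 billion) / 0.695 ≈ −$226 billion.
Net ΔY = k(ΔG − c·ΔT) = (+$271.935 billion) / 0.695 ≈ +$391 billion.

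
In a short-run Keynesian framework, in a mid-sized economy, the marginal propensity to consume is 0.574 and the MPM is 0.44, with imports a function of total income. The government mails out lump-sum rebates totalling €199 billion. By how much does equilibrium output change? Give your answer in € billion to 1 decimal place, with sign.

A lump-sum tax change of −€199 billion shifts disposable income by +€199 billion; first-round consumption changes by −c × ΔT = −0.574 × (−€199 billion) = +€114.226 billion.
Expenditure multiplier = 1/(1 − c + m) = 1/(1 − 0.574 + 0.44) = 1/0.866 ≈ 1.155.
The tax multiplier is −c × k ≈ −0.663, so ΔY = k × (−c·ΔT) = (+€114.226 billion) / 0.866 ≈ +€131.9 billion.

+€131.9 billion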